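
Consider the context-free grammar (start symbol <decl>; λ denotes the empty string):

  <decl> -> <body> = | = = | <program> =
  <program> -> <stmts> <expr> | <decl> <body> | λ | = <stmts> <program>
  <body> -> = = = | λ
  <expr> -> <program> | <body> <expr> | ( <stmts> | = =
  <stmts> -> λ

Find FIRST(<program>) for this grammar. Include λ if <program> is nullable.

{ (, =, λ }

From <program> -> <stmts> <expr>: <stmts>, <expr> nullable, take FIRST(<stmts>) ∪ FIRST(<expr>) = { (, = }; also λ since the whole RHS is nullable.
From <program> -> <decl> <body>: add FIRST(<decl>) = { (, = }.
<program> -> λ contributes λ.
<program> -> = <stmts> <program> contributes {=}.
Union: FIRST(<program>) = { (, =, λ }.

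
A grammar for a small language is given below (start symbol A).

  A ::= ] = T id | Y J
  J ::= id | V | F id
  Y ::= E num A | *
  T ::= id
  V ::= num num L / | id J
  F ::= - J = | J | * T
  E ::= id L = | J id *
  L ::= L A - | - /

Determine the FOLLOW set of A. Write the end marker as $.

A is the start symbol, so $ ∈ FOLLOW(A).
In Y ::= E num A: A is at the end, add FOLLOW(Y) = { *, -, id, num }.
In L ::= L A -: add FIRST(-) = { - }.
Union: FOLLOW(A) = { $, *, -, id, num }.

{ $, *, -, id, num }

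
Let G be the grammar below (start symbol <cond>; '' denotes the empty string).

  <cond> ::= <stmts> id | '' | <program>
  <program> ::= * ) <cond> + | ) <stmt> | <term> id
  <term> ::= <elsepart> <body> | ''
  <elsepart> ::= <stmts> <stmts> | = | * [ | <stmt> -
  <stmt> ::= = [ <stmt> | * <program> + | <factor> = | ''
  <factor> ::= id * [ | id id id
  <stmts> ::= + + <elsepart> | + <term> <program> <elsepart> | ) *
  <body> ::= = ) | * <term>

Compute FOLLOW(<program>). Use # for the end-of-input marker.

{ #, ), *, +, -, =, id }

In <cond> ::= <program>: <program> is at the end, add FOLLOW(<cond>) = { #, + }.
In <stmt> ::= * <program> +: add FIRST(+) = { + }.
In <stmts> ::= + <term> <program> <elsepart>: add FIRST(<elsepart>) = { ), *, +, -, =, id }.
Union: FOLLOW(<program>) = { #, ), *, +, -, =, id }.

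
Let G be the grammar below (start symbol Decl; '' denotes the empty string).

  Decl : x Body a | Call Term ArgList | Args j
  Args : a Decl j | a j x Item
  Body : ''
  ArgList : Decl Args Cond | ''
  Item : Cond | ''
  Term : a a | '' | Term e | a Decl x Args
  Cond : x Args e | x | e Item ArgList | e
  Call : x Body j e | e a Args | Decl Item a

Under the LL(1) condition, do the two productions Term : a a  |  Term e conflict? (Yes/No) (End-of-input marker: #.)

FIRST(a a) = { a } and FIRST(Term e) = { a, e }.
Both contain a, so the two alternatives are not disjoint — LL(1) conflict.

Yes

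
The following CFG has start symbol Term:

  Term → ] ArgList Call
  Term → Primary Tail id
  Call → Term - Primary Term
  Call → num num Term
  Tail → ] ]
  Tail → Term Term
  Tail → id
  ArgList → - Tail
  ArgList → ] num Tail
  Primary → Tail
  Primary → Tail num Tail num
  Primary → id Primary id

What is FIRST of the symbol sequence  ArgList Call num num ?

{ -, ] }

Add FIRST(ArgList) = { -, ] }; ArgList is not nullable, stop.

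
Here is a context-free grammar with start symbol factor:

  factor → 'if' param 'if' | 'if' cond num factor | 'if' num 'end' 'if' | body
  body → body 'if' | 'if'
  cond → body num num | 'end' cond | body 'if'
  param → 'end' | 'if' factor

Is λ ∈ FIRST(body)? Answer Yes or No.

No nonterminal in this grammar is nullable.
No production of body has an RHS whose symbols are all nullable, so body is not nullable.

No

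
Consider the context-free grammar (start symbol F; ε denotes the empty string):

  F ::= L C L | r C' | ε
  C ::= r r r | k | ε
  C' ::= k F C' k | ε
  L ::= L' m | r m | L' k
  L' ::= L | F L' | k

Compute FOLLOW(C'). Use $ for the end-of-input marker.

{ $, k, r }

In F ::= r C': C' is at the end, add FOLLOW(F) = { $, k, r }.
In C' ::= k F C' k: add FIRST(k) = { k }.
Union: FOLLOW(C') = { $, k, r }.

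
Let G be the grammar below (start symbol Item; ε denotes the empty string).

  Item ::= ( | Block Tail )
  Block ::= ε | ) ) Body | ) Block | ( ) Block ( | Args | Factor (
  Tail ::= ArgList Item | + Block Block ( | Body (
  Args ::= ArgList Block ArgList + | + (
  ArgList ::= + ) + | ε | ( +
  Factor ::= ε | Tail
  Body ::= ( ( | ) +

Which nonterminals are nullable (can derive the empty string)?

Directly nullable (have an ε-production): Block, ArgList, Factor.
No other nonterminal has a production whose RHS symbols are all nullable.

{ ArgList, Block, Factor }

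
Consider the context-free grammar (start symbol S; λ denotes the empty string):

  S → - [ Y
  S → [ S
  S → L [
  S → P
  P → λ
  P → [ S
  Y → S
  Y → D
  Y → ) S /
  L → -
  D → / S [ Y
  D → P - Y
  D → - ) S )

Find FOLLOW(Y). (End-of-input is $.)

{ $, ), -, /, [ }

In S → - [ Y: Y is at the end, add FOLLOW(S) = { $, ), -, /, [ }.
In D → / S [ Y: Y is at the end, add FOLLOW(D) = { $, ), -, /, [ }.
In D → P - Y: Y is at the end, add FOLLOW(D) = { $, ), -, /, [ }.
Union: FOLLOW(Y) = { $, ), -, /, [ }.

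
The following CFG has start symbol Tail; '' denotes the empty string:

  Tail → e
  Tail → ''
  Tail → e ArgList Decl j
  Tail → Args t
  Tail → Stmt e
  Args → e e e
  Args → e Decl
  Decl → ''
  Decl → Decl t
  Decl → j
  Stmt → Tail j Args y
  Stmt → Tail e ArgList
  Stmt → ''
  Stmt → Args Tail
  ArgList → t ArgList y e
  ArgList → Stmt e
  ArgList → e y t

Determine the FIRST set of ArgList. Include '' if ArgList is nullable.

{ e, j, t }

ArgList → t ArgList y e contributes {t}.
From ArgList → Stmt e: Stmt nullable, take FIRST(Stmt) ∪ {e} = { e, j }.
ArgList → e y t contributes {e}.
Union: FIRST(ArgList) = { e, j, t }.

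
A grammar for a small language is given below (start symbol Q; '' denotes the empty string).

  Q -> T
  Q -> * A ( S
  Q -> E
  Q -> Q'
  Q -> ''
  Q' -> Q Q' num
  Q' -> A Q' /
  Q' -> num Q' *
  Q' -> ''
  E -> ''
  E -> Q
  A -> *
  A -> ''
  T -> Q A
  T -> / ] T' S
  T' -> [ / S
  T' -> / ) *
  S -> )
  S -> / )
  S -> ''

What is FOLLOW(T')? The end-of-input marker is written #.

{ #, ), *, /, num }

In T -> / ] T' S: add FIRST(S)\{''} = { ), / }.
  Since S is nullable, also add FOLLOW(T) = { #, *, /, num }.
Union: FOLLOW(T') = { #, ), *, /, num }.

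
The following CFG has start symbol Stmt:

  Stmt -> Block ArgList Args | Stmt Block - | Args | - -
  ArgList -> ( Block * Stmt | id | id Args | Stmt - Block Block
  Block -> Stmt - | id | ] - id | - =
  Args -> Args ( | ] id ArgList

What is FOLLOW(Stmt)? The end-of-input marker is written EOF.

{ EOF, (, -, ], id }

Stmt is the start symbol, so EOF ∈ FOLLOW(Stmt).
In Stmt -> Stmt Block -: add FIRST(Block -) = { -, ], id }.
In ArgList -> ( Block * Stmt: Stmt is at the end, add FOLLOW(ArgList) = { EOF, (, -, ], id }.
In ArgList -> Stmt - Block Block: add FIRST(- Block Block) = { - }.
In Block -> Stmt -: add FIRST(-) = { - }.
Union: FOLLOW(Stmt) = { EOF, (, -, ], id }.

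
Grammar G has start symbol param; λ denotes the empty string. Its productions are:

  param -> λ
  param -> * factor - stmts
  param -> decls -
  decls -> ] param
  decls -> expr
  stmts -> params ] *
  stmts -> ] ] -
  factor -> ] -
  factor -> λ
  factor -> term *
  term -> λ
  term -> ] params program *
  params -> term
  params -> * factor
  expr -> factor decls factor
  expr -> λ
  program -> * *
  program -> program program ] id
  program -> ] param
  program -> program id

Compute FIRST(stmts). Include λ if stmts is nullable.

{ *, ] }

From stmts -> params ] *: params nullable, take FIRST(params) ∪ {]} = { *, ] }.
stmts -> ] ] - contributes {]}.
Union: FIRST(stmts) = { *, ] }.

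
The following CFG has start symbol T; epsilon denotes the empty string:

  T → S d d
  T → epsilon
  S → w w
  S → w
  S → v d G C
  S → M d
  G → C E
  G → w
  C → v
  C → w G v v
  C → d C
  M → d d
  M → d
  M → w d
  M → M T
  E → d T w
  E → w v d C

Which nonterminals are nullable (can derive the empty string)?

Directly nullable (have an epsilon-production): T.
No other nonterminal has a production whose RHS symbols are all nullable.

{ T }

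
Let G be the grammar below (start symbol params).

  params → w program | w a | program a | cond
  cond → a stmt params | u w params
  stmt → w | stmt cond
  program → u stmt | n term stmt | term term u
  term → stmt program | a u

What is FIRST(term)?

{ a, w }

From term → stmt program: add FIRST(stmt) = { w }.
term → a u contributes {a}.
Union: FIRST(term) = { a, w }.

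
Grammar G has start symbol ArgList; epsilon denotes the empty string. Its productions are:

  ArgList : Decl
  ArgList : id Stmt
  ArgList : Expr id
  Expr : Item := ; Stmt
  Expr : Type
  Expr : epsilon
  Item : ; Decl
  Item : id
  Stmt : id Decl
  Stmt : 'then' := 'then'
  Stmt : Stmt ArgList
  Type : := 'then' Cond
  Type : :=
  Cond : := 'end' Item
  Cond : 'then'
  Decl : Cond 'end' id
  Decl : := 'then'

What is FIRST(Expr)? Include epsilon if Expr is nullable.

From Expr : Item := ; Stmt: add FIRST(Item) = { ;, id }.
From Expr : Type: add FIRST(Type) = { := }.
Expr : epsilon contributes epsilon.
Union: FIRST(Expr) = { :=, ;, id, epsilon }.

{ :=, ;, id, epsilon }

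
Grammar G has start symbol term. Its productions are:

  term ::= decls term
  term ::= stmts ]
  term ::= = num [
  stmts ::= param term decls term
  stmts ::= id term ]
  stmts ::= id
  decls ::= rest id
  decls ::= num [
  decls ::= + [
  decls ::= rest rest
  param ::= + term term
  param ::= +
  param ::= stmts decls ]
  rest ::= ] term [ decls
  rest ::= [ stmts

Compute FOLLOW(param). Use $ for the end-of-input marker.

In stmts ::= param term decls term: add FIRST(term decls term) = { +, =, [, ], id, num }.
Union: FOLLOW(param) = { +, =, [, ], id, num }.

{ +, =, [, ], id, num }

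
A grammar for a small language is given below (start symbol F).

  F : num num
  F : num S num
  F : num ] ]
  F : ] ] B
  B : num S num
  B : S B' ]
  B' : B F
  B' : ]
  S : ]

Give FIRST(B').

From B' : B F: add FIRST(B) = { ], num }.
B' : ] contributes {]}.
Union: FIRST(B') = { ], num }.

{ ], num }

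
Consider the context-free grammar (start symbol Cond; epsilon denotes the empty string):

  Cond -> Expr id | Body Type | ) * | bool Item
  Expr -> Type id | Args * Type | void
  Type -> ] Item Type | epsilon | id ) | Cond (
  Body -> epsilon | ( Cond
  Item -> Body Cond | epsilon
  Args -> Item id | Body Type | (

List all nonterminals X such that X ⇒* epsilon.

{ Args, Body, Cond, Item, Type }

Directly nullable (have an epsilon-production): Type, Body, Item.
Args -> Body Type with every symbol nullable, so Args is nullable.
Cond -> Body Type with every symbol nullable, so Cond is nullable.
No other nonterminal has a production whose RHS symbols are all nullable.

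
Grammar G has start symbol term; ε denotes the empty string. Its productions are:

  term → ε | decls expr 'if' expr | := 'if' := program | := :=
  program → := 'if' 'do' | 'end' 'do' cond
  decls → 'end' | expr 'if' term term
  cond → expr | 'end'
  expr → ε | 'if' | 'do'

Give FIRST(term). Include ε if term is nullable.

term → ε contributes ε.
From term → decls expr 'if' expr: add FIRST(decls) = { 'do', 'end', 'if' }.
term → := 'if' := program contributes {:=}.
term → := := contributes {:=}.
Union: FIRST(term) = { 'do', 'end', 'if', :=, ε }.

{ 'do', 'end', 'if', :=, ε }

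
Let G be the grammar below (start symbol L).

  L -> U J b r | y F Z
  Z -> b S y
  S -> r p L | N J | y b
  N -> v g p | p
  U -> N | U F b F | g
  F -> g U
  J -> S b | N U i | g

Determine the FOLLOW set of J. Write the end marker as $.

{ b, y }

In L -> U J b r: add FIRST(b r) = { b }.
In S -> N J: J is at the end, add FOLLOW(S) = { b, y }.
Union: FOLLOW(J) = { b, y }.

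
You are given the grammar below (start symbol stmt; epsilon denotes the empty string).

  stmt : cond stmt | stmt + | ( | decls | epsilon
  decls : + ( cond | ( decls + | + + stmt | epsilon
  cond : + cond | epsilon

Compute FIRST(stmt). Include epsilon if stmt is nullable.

From stmt : cond stmt: cond, stmt nullable, take FIRST(cond) ∪ FIRST(stmt) = { (, + }; also epsilon since the whole RHS is nullable.
From stmt : stmt +: stmt nullable, take FIRST(stmt) ∪ {+} = { (, + }.
stmt : ( contributes {(}.
From stmt : decls: add FIRST(decls) = { (, +, epsilon } (including epsilon since decls is nullable).
stmt : epsilon contributes epsilon.
Union: FIRST(stmt) = { (, +, epsilon }.

{ (, +, epsilon }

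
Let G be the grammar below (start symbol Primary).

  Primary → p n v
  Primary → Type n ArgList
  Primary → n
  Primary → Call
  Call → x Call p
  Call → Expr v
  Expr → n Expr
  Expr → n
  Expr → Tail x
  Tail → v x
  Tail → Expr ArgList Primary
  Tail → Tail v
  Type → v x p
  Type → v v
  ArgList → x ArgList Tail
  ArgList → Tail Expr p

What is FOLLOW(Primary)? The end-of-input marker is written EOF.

Primary is the start symbol, so EOF ∈ FOLLOW(Primary).
In Tail → Expr ArgList Primary: Primary is at the end, add FOLLOW(Tail) = { EOF, n, p, v, x }.
Union: FOLLOW(Primary) = { EOF, n, p, v, x }.

{ EOF, n, p, v, x }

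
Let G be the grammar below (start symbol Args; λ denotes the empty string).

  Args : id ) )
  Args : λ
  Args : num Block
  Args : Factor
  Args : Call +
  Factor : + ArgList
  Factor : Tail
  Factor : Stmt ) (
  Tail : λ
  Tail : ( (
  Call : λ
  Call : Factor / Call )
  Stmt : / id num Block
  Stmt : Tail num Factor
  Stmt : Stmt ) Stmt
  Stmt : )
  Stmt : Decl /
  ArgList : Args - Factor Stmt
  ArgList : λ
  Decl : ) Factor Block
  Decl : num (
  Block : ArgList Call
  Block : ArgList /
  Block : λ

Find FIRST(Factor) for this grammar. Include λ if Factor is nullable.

Factor : + ArgList contributes {+}.
From Factor : Tail: add FIRST(Tail) = { (, λ } (including λ since Tail is nullable).
From Factor : Stmt ) (: add FIRST(Stmt) = { (, ), /, num }.
Union: FIRST(Factor) = { (, ), +, /, num, λ }.

{ (, ), +, /, num, λ }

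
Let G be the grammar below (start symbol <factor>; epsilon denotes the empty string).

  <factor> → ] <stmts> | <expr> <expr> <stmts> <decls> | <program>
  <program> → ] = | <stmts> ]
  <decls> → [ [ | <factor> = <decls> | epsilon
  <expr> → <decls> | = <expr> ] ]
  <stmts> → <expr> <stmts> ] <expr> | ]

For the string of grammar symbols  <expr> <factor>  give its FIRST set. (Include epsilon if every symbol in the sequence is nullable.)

Add FIRST(<expr>)\{epsilon} = { =, [, ] }; <expr> is nullable, continue.
Add FIRST(<factor>) = { =, [, ] }; <factor> is not nullable, stop.

{ =, [, ] }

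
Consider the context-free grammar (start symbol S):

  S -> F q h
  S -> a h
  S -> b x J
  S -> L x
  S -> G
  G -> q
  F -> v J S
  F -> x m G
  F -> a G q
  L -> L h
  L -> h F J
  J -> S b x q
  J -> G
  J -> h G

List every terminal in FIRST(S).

From S -> F q h: add FIRST(F) = { a, v, x }.
S -> a h contributes {a}.
S -> b x J contributes {b}.
From S -> L x: add FIRST(L) = { h }.
From S -> G: add FIRST(G) = { q }.
Union: FIRST(S) = { a, b, h, q, v, x }.

{ a, b, h, q, v, x }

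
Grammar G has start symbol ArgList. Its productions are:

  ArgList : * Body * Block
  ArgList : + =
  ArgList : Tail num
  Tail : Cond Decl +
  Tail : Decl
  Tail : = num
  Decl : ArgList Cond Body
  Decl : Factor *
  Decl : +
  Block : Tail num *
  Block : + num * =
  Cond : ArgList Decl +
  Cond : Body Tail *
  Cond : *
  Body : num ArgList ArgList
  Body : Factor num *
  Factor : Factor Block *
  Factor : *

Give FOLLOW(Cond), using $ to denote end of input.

In Tail : Cond Decl +: add FIRST(Decl +) = { *, +, =, num }.
In Decl : ArgList Cond Body: add FIRST(Body) = { *, num }.
Union: FOLLOW(Cond) = { *, +, =, num }.

{ *, +, =, num }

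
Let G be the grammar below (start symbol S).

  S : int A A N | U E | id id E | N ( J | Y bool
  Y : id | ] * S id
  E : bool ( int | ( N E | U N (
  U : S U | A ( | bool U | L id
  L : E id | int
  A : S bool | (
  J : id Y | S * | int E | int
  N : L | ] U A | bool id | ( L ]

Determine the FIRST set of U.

From U : S U: add FIRST(S) = { (, ], bool, id, int }.
From U : A (: add FIRST(A) = { (, ], bool, id, int }.
U : bool U contributes {bool}.
From U : L id: add FIRST(L) = { (, ], bool, id, int }.
Union: FIRST(U) = { (, ], bool, id, int }.

{ (, ], bool, id, int }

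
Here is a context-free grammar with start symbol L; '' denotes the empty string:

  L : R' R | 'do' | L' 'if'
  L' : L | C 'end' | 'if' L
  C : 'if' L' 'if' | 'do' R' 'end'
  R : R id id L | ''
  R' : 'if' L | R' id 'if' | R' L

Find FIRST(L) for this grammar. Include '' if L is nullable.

{ 'do', 'if' }

From L : R' R: add FIRST(R') = { 'if' }.
L : 'do' contributes {'do'}.
From L : L' 'if': add FIRST(L') = { 'do', 'if' }.
Union: FIRST(L) = { 'do', 'if' }.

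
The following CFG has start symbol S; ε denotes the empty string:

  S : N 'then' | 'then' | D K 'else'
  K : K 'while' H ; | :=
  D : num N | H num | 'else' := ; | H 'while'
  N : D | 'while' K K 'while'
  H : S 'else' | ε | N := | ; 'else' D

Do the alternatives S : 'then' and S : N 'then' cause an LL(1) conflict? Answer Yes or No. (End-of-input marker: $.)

FIRST('then') = { 'then' } and FIRST(N 'then') = { 'else', 'then', 'while', ;, num }.
Both contain 'then', so the two alternatives are not disjoint — LL(1) conflict.

Yes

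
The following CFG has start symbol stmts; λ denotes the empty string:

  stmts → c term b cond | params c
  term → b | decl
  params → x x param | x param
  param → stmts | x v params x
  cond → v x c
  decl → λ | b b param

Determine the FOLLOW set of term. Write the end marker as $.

In stmts → c term b cond: add FIRST(b cond) = { b }.
Union: FOLLOW(term) = { b }.

{ b }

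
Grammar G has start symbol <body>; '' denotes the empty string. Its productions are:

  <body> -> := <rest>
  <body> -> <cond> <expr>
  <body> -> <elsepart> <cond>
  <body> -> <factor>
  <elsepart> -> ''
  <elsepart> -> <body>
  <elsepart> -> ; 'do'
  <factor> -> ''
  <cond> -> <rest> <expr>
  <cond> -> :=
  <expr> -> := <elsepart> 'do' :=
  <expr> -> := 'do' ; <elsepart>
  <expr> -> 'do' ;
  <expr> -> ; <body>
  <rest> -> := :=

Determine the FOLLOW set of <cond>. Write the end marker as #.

In <body> -> <cond> <expr>: add FIRST(<expr>) = { 'do', :=, ; }.
In <body> -> <elsepart> <cond>: <cond> is at the end, add FOLLOW(<body>) = { #, 'do', :=, ; }.
Union: FOLLOW(<cond>) = { #, 'do', :=, ; }.

{ #, 'do', :=, ; }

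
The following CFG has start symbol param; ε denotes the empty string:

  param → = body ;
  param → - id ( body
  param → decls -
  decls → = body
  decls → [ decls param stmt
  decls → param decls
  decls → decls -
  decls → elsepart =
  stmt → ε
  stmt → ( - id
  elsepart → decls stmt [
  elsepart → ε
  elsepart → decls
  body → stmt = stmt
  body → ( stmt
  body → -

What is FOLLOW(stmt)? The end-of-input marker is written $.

In decls → [ decls param stmt: stmt is at the end, add FOLLOW(decls) = { (, -, =, [ }.
In elsepart → decls stmt [: add FIRST([) = { [ }.
In body → stmt = stmt: add FIRST(= stmt) = { = }.
In body → stmt = stmt: stmt is at the end, add FOLLOW(body) = { $, (, -, ;, =, [ }.
In body → ( stmt: stmt is at the end, add FOLLOW(body) = { $, (, -, ;, =, [ }.
Union: FOLLOW(stmt) = { $, (, -, ;, =, [ }.

{ $, (, -, ;, =, [ }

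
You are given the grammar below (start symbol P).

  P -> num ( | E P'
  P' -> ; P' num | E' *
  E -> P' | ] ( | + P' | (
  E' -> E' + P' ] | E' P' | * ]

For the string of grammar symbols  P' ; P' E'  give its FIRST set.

Add FIRST(P') = { *, ; }; P' is not nullable, stop.

{ *, ; }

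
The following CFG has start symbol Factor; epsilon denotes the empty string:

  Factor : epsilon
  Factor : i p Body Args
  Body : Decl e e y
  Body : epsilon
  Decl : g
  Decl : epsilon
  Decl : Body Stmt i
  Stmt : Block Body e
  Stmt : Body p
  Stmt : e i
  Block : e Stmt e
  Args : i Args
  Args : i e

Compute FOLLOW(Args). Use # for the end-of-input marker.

In Factor : i p Body Args: Args is at the end, add FOLLOW(Factor) = { # }.
In Args : i Args: Args is at the end, add FOLLOW(Args) = { # }.
Union: FOLLOW(Args) = { # }.

{ # }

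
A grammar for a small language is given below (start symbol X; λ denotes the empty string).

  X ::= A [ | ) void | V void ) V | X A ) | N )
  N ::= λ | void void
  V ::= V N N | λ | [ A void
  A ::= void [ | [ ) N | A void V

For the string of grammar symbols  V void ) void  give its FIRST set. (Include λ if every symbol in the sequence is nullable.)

{ [, void }

Add FIRST(V)\{λ} = { [, void }; V is nullable, continue.
void is a terminal; add {void} and stop.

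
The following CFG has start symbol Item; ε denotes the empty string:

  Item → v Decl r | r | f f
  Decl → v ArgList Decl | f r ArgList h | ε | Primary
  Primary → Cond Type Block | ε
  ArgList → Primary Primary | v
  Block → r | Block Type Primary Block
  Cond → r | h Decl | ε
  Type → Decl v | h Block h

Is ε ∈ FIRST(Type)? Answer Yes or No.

Nullable nonterminals: ArgList, Cond, Decl, Primary.
No production of Type has an RHS whose symbols are all nullable, so Type is not nullable.

No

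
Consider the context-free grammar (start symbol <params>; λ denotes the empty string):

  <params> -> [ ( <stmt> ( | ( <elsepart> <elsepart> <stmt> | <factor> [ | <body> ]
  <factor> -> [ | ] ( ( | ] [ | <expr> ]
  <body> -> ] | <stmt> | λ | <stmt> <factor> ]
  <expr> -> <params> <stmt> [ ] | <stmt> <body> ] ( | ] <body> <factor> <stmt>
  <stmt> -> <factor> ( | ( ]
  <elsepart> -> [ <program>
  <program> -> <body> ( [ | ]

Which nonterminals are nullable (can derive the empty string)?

{ <body> }

Directly nullable (have an λ-production): <body>.
No other nonterminal has a production whose RHS symbols are all nullable.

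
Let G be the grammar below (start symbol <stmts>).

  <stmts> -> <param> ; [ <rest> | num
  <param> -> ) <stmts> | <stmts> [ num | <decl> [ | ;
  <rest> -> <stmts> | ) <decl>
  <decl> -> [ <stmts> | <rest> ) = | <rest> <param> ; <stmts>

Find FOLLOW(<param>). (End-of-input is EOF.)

{ ; }

In <stmts> -> <param> ; [ <rest>: add FIRST(; [ <rest>) = { ; }.
In <decl> -> <rest> <param> ; <stmts>: add FIRST(; <stmts>) = { ; }.
Union: FOLLOW(<param>) = { ; }.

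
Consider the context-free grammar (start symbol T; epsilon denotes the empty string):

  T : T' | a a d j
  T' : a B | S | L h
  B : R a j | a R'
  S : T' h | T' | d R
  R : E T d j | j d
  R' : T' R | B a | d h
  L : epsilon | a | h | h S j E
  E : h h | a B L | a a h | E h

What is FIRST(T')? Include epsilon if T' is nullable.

{ a, d, h }

T' : a B contributes {a}.
From T' : S: add FIRST(S) = { a, d, h }.
From T' : L h: L nullable, take FIRST(L) ∪ {h} = { a, h }.
Union: FIRST(T') = { a, d, h }.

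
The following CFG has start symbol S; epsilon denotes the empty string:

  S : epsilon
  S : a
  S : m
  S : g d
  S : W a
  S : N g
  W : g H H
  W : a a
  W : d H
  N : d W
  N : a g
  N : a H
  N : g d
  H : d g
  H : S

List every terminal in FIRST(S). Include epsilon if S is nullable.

{ a, d, g, m, epsilon }

S : epsilon contributes epsilon.
S : a contributes {a}.
S : m contributes {m}.
S : g d contributes {g}.
From S : W a: add FIRST(W) = { a, d, g }.
From S : N g: add FIRST(N) = { a, d, g }.
Union: FIRST(S) = { a, d, g, m, epsilon }.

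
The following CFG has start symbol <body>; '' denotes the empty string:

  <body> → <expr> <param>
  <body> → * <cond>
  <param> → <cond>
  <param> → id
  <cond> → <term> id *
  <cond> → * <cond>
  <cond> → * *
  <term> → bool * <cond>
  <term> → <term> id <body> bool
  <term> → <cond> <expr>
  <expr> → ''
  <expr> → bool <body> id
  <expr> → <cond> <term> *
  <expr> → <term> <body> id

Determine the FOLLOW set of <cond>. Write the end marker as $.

In <body> → * <cond>: <cond> is at the end, add FOLLOW(<body>) = { $, bool, id }.
In <param> → <cond>: <cond> is at the end, add FOLLOW(<param>) = { $, bool, id }.
In <cond> → * <cond>: <cond> is at the end, add FOLLOW(<cond>) = { $, *, bool, id }.
In <term> → bool * <cond>: <cond> is at the end, add FOLLOW(<term>) = { *, bool, id }.
In <term> → <cond> <expr>: add FIRST(<expr>)\{''} = { *, bool }.
  Since <expr> is nullable, also add FOLLOW(<term>) = { *, bool, id }.
In <expr> → <cond> <term> *: add FIRST(<term> *) = { *, bool }.
Union: FOLLOW(<cond>) = { $, *, bool, id }.

{ $, *, bool, id }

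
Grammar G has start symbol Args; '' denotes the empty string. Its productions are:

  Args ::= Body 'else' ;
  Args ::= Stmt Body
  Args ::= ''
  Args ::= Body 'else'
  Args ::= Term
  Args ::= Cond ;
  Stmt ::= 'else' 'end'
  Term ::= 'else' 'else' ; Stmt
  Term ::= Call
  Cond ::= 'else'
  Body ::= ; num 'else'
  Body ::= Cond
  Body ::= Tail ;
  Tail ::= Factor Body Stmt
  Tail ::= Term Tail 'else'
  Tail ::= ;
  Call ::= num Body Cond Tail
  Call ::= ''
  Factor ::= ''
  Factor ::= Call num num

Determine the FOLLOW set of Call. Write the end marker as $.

{ $, 'else', ;, num }

In Term ::= Call: Call is at the end, add FOLLOW(Term) = { $, 'else', ;, num }.
In Factor ::= Call num num: add FIRST(num num) = { num }.
Union: FOLLOW(Call) = { $, 'else', ;, num }.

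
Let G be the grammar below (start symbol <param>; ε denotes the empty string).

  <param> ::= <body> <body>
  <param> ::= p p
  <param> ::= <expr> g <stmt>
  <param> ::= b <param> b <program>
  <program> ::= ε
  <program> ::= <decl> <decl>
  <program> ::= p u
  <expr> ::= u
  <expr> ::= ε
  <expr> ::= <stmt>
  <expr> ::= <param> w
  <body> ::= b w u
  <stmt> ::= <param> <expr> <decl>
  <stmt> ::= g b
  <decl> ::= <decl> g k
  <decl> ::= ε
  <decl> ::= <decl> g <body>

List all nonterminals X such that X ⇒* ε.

{ <decl>, <expr>, <program> }

Directly nullable (have an ε-production): <program>, <expr>, <decl>.
No other nonterminal has a production whose RHS symbols are all nullable.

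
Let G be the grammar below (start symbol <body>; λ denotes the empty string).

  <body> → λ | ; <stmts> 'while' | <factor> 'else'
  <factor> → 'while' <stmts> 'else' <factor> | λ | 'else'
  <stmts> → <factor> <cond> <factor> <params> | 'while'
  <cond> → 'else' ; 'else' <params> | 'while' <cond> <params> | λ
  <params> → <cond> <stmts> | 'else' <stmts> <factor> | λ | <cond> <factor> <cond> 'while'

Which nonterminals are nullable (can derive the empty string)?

{ <body>, <cond>, <factor>, <params>, <stmts> }

Directly nullable (have an λ-production): <body>, <factor>, <cond>, <params>.
<stmts> → <factor> <cond> <factor> <params> with every symbol nullable, so <stmts> is nullable.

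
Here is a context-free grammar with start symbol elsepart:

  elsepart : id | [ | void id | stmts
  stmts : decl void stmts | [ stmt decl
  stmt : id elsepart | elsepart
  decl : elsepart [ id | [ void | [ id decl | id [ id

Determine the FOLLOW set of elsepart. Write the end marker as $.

elsepart is the start symbol, so $ ∈ FOLLOW(elsepart).
In stmt : id elsepart: elsepart is at the end, add FOLLOW(stmt) = { [, id, void }.
In stmt : elsepart: elsepart is at the end, add FOLLOW(stmt) = { [, id, void }.
In decl : elsepart [ id: add FIRST([ id) = { [ }.
Union: FOLLOW(elsepart) = { $, [, id, void }.

{ $, [, id, void }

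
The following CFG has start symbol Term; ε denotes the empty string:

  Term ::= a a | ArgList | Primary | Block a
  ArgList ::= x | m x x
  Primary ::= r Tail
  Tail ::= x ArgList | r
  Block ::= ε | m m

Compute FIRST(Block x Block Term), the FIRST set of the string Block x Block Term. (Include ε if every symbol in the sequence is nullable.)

{ m, x }

Add FIRST(Block)\{ε} = { m }; Block is nullable, continue.
x is a terminal; add {x} and stop.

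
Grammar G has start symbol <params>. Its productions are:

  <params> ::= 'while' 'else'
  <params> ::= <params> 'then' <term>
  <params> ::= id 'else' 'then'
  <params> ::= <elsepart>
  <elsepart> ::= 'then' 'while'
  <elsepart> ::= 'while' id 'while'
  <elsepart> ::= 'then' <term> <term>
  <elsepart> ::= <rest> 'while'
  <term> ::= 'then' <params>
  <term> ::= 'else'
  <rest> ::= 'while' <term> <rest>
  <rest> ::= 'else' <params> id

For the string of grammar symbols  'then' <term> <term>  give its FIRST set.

{ 'then' }

'then' is a terminal; add {'then'} and stop.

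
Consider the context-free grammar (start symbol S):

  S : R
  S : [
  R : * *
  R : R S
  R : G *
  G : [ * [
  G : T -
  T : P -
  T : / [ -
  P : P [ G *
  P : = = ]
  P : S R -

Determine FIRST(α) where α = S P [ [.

{ *, /, =, [ }

Add FIRST(S) = { *, /, =, [ }; S is not nullable, stop.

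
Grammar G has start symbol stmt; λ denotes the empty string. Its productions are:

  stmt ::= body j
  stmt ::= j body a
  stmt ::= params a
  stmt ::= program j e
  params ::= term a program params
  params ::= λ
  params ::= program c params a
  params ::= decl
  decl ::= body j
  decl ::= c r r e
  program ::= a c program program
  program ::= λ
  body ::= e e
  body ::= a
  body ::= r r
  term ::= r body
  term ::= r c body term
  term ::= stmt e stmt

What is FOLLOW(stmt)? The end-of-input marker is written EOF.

stmt is the start symbol, so EOF ∈ FOLLOW(stmt).
In term ::= stmt e stmt: add FIRST(e stmt) = { e }.
In term ::= stmt e stmt: stmt is at the end, add FOLLOW(term) = { a }.
Union: FOLLOW(stmt) = { EOF, a, e }.

{ EOF, a, e }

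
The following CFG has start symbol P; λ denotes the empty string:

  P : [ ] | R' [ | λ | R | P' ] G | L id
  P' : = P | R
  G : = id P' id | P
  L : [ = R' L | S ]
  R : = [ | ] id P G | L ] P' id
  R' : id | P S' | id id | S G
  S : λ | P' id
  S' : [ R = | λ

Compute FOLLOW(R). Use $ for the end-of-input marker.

{ $, =, [, ], id }

In P : R: R is at the end, add FOLLOW(P) = { $, =, [, ], id }.
In P' : R: R is at the end, add FOLLOW(P') = { ], id }.
In S' : [ R =: add FIRST(=) = { = }.
Union: FOLLOW(R) = { $, =, [, ], id }.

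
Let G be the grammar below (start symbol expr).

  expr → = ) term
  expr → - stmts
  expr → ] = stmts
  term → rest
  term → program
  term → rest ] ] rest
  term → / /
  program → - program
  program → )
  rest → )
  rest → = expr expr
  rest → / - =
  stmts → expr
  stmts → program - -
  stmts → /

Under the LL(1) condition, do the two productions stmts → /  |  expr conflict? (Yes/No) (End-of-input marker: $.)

No

FIRST(/) = { / } and FIRST(expr) = { -, =, ] }.
The FIRST sets are disjoint and neither alternative is nullable — no conflict.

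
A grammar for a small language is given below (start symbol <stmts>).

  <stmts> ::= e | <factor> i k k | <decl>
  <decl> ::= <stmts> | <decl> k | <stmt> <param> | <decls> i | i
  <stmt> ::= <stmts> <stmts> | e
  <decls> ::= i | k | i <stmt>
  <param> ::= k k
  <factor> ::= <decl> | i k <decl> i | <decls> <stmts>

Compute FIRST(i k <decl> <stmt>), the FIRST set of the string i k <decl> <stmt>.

{ i }

i is a terminal; add {i} and stop.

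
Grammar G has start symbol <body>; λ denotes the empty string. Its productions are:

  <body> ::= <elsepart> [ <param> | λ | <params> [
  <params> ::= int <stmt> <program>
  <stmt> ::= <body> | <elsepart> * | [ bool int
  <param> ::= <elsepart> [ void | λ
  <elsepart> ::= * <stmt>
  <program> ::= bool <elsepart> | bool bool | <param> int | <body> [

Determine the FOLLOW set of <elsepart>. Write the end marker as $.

In <body> ::= <elsepart> [ <param>: add FIRST([ <param>) = { [ }.
In <stmt> ::= <elsepart> *: add FIRST(*) = { * }.
In <param> ::= <elsepart> [ void: add FIRST([ void) = { [ }.
In <program> ::= bool <elsepart>: <elsepart> is at the end, add FOLLOW(<program>) = { [ }.
Union: FOLLOW(<elsepart>) = { *, [ }.

{ *, [ }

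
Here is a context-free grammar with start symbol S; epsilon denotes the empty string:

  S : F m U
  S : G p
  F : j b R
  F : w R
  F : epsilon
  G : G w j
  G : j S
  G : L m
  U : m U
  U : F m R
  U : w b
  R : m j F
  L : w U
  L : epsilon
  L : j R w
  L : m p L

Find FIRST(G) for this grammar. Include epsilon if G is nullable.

From G : G w j: add FIRST(G) = { j, m, w }.
G : j S contributes {j}.
From G : L m: L nullable, take FIRST(L) ∪ {m} = { j, m, w }.
Union: FIRST(G) = { j, m, w }.

{ j, m, w }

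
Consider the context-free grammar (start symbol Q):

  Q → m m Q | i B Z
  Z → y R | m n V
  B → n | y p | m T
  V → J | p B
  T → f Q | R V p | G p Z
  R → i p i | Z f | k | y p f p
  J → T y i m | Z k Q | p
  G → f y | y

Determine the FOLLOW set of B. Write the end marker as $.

{ $, f, k, m, p, y }

In Q → i B Z: add FIRST(Z) = { m, y }.
In V → p B: B is at the end, add FOLLOW(V) = { $, f, k, m, p, y }.
Union: FOLLOW(B) = { $, f, k, m, p, y }.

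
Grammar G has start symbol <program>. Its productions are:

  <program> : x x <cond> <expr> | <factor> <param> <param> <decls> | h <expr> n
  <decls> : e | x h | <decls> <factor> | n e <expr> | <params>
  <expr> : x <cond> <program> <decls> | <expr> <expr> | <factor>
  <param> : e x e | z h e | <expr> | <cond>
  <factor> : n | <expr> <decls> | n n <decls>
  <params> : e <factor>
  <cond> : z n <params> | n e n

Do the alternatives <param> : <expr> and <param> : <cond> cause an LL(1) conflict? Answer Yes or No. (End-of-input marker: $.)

FIRST(<expr>) = { n, x } and FIRST(<cond>) = { n, z }.
Both contain n, so the two alternatives are not disjoint — LL(1) conflict.

Yes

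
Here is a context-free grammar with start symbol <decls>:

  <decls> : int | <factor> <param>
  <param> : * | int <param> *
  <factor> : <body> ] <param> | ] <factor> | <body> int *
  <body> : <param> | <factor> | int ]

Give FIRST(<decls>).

<decls> : int contributes {int}.
From <decls> : <factor> <param>: add FIRST(<factor>) = { *, ], int }.
Union: FIRST(<decls>) = { *, ], int }.

{ *, ], int }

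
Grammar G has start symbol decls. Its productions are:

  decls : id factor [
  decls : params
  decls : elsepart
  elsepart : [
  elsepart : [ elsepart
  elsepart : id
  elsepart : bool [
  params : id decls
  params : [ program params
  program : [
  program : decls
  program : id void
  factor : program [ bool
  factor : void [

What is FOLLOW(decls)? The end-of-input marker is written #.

decls is the start symbol, so # ∈ FOLLOW(decls).
In params : id decls: decls is at the end, add FOLLOW(params) = { #, [, id }.
In program : decls: decls is at the end, add FOLLOW(program) = { [, id }.
Union: FOLLOW(decls) = { #, [, id }.

{ #, [, id }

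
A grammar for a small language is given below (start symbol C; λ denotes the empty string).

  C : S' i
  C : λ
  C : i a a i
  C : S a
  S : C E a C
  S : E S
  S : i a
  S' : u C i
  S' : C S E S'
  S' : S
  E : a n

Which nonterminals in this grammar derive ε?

{ C }

Directly nullable (have an λ-production): C.
No other nonterminal has a production whose RHS symbols are all nullable.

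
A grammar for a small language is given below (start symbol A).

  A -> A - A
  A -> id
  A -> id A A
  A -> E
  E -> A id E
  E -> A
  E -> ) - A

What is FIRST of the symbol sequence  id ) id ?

{ id }

id is a terminal; add {id} and stop.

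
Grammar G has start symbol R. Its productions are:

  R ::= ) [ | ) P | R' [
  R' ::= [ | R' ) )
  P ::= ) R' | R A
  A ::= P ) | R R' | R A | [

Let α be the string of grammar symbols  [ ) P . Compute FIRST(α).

[ is a terminal; add {[} and stop.

{ [ }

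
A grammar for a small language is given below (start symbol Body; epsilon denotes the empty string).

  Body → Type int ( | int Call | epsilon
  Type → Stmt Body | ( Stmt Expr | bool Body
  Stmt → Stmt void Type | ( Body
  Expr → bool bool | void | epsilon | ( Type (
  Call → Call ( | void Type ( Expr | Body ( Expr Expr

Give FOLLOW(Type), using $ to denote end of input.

In Body → Type int (: add FIRST(int () = { int }.
In Stmt → Stmt void Type: Type is at the end, add FOLLOW(Stmt) = { (, bool, int, void }.
In Expr → ( Type (: add FIRST(() = { ( }.
In Call → void Type ( Expr: add FIRST(( Expr) = { ( }.
Union: FOLLOW(Type) = { (, bool, int, void }.

{ (, bool, int, void }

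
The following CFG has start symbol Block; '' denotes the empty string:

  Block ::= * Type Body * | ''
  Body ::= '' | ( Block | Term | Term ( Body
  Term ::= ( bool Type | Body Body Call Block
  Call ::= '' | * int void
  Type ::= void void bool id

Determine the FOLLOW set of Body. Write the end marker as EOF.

{ (, * }

In Block ::= * Type Body *: add FIRST(*) = { * }.
In Body ::= Term ( Body: Body is at the end, add FOLLOW(Body) = { (, * }.
In Term ::= Body Body Call Block: add FIRST(Body Call Block)\{''} = { (, * }.
  Since Body Call Block is nullable, also add FOLLOW(Term) = { (, * }.
In Term ::= Body Body Call Block: add FIRST(Call Block)\{''} = { * }.
  Since Call Block is nullable, also add FOLLOW(Term) = { (, * }.
Union: FOLLOW(Body) = { (, * }.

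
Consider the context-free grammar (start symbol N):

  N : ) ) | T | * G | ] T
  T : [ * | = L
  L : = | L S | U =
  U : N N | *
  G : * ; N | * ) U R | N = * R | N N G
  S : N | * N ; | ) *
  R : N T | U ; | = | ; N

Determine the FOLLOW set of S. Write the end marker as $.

{ $, ), *, ;, =, [, ] }

In L : L S: S is at the end, add FOLLOW(L) = { $, ), *, ;, =, [, ] }.
Union: FOLLOW(S) = { $, ), *, ;, =, [, ] }.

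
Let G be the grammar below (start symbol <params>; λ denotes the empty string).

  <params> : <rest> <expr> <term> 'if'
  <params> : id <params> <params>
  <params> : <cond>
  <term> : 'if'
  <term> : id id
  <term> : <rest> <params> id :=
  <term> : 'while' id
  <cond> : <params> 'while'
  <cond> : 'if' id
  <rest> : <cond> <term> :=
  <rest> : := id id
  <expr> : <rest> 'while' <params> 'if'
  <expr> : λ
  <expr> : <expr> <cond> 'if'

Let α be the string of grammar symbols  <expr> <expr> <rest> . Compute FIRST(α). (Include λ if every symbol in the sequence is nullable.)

Add FIRST(<expr>)\{λ} = { 'if', :=, id }; <expr> is nullable, continue.
Add FIRST(<expr>)\{λ} = { 'if', :=, id }; <expr> is nullable, continue.
Add FIRST(<rest>) = { 'if', :=, id }; <rest> is not nullable, stop.

{ 'if', :=, id }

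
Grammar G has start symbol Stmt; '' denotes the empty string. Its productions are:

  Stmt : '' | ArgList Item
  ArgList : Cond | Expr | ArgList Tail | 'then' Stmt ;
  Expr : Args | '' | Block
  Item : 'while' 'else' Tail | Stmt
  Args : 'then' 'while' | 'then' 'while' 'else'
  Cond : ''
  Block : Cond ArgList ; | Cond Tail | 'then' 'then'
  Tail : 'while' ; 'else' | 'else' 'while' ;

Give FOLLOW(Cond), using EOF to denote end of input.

In ArgList : Cond: Cond is at the end, add FOLLOW(ArgList) = { EOF, 'else', 'then', 'while', ; }.
In Block : Cond ArgList ;: add FIRST(ArgList ;) = { 'else', 'then', 'while', ; }.
In Block : Cond Tail: add FIRST(Tail) = { 'else', 'while' }.
Union: FOLLOW(Cond) = { EOF, 'else', 'then', 'while', ; }.

{ EOF, 'else', 'then', 'while', ; }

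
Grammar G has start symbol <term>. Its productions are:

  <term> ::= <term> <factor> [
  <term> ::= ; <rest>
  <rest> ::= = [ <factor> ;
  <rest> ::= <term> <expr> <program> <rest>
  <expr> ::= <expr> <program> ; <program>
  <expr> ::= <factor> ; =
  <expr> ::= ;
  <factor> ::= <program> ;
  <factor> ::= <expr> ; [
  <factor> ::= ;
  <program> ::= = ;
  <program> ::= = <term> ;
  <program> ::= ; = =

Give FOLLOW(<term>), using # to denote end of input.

{ #, ;, = }

<term> is the start symbol, so # ∈ FOLLOW(<term>).
In <term> ::= <term> <factor> [: add FIRST(<factor> [) = { ;, = }.
In <rest> ::= <term> <expr> <program> <rest>: add FIRST(<expr> <program> <rest>) = { ;, = }.
In <program> ::= = <term> ;: add FIRST(;) = { ; }.
Union: FOLLOW(<term>) = { #, ;, = }.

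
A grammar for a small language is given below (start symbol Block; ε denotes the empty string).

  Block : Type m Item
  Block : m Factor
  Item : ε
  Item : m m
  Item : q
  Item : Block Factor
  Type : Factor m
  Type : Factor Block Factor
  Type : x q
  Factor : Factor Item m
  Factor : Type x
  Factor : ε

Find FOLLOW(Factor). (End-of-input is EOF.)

In Block : m Factor: Factor is at the end, add FOLLOW(Block) = { EOF, m, q, x }.
In Item : Block Factor: Factor is at the end, add FOLLOW(Item) = { EOF, m, q, x }.
In Type : Factor m: add FIRST(m) = { m }.
In Type : Factor Block Factor: add FIRST(Block Factor) = { m, q, x }.
In Type : Factor Block Factor: Factor is at the end, add FOLLOW(Type) = { m, x }.
In Factor : Factor Item m: add FIRST(Item m) = { m, q, x }.
Union: FOLLOW(Factor) = { EOF, m, q, x }.

{ EOF, m, q, x }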